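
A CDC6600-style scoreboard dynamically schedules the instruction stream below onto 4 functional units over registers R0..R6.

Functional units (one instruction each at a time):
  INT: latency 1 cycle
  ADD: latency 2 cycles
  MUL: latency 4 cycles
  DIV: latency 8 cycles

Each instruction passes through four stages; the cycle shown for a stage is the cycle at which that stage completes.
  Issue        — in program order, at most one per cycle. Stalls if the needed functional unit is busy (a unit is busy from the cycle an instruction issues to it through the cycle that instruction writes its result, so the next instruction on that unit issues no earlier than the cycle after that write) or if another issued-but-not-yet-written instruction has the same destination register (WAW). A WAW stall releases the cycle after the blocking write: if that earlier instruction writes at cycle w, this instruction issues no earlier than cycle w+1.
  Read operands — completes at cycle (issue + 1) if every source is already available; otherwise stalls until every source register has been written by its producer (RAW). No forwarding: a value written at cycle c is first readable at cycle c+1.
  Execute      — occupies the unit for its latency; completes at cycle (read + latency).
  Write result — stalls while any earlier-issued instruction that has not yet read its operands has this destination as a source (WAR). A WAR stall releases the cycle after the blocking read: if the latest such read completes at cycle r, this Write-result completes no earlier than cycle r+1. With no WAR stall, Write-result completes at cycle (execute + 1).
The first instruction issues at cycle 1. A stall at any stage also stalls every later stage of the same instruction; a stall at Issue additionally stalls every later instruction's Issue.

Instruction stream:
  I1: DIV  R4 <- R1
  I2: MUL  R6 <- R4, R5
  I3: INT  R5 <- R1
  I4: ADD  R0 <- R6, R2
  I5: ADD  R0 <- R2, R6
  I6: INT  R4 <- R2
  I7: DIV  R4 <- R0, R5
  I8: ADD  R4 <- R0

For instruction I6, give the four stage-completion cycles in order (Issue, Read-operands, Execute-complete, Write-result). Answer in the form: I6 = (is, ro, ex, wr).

cycle 1: I1 dispatched to DIV
cycle 2: I1 operands ready | I2 dispatched to MUL
cycle 3: I3 dispatched to INT
cycle 4: I3 operands ready | I4 dispatched to ADD
cycle 5: I3 complete
cycle 10: I1 complete
cycle 11: R4←I1
cycle 12: I2 operands ready
cycle 13: R5←I3
cycle 16: I2 complete
cycle 17: R6←I2
cycle 18: I4 operands ready
cycle 20: I4 complete
cycle 21: R0←I4
cycle 22: I5 dispatched to ADD
cycle 23: I5 operands ready | I6 dispatched to INT
cycle 24: I6 operands ready
cycle 25: I5 complete | I6 complete
cycle 26: R0←I5 | R4←I6
cycle 27: I7 dispatched to DIV
cycle 28: I7 operands ready
cycle 36: I7 complete
cycle 37: R4←I7
cycle 38: I8 dispatched to ADD
cycle 39: I8 operands ready
cycle 41: I8 complete
cycle 42: R4←I8

I6 = (23, 24, 25, 26)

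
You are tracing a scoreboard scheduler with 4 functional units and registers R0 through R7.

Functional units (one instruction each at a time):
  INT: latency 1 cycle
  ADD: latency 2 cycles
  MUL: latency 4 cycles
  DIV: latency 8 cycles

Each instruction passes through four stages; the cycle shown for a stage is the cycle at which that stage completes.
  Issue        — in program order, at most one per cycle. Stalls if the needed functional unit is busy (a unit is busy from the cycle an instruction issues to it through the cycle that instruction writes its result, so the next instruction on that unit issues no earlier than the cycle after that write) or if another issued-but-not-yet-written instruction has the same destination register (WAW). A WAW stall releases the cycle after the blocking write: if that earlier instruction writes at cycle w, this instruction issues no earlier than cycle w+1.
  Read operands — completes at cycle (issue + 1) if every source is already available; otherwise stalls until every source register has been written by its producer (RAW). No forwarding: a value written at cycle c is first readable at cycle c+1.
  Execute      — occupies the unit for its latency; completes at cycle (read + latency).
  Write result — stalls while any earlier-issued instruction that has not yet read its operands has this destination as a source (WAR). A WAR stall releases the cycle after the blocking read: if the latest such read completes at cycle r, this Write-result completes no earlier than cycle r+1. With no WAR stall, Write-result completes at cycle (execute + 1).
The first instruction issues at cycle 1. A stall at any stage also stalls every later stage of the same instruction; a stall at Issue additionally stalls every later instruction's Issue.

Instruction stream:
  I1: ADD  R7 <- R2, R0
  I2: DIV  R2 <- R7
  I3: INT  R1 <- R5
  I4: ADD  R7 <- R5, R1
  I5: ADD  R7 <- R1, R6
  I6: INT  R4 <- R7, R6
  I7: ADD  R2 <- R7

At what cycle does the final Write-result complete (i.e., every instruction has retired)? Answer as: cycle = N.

cycle = 20

  I1 | 1 | 2 | 4 | 5
  I2 | 2 | 6 | 14 | 15   RAW R7: wait I1 write@5
  I3 | 3 | 4 | 5 | 6
  I4 | 6 | 7 | 9 | 10   struct: ADD busy until I1 writes@5
  I5 | 11 | 12 | 14 | 15   struct: ADD busy until I4 writes@10
  I6 | 12 | 16 | 17 | 18   RAW R7: wait I5 write@15
  I7 | 16 | 17 | 19 | 20   struct: ADD busy until I5 writes@15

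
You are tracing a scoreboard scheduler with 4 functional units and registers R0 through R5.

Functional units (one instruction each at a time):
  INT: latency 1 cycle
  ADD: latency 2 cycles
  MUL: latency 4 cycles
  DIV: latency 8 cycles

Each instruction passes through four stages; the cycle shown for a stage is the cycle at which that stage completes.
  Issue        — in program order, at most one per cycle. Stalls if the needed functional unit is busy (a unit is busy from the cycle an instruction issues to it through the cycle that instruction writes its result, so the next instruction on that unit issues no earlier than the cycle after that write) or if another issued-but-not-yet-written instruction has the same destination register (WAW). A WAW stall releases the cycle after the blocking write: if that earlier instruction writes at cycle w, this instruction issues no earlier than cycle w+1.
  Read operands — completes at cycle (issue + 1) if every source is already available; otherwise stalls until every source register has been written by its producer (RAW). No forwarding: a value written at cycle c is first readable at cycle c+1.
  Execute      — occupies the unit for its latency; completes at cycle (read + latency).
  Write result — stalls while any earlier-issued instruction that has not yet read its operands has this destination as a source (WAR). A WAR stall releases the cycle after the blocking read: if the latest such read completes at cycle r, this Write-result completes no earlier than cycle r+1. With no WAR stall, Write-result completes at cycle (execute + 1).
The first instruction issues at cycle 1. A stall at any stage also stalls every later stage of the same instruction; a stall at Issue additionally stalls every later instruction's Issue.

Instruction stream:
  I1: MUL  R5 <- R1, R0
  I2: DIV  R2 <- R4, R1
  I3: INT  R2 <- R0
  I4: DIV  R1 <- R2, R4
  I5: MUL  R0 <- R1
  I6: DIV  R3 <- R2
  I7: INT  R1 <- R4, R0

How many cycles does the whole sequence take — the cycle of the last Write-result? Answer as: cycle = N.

cycle = 37

[1] I1→MUL
[2] I1 RO; I2→DIV
[3] I2 RO
[6] I1 EX
[7] I1 WR R5
[11] I2 EX
[12] I2 WR R2
[13] I3→INT
[14] I3 RO; I4→DIV
[15] I3 EX; I5→MUL
[16] I3 WR R2
[17] I4 RO
[25] I4 EX
[26] I4 WR R1
[27] I5 RO; I6→DIV
[28] I6 RO; I7→INT
[31] I5 EX
[32] I5 WR R0
[33] I7 RO
[34] I7 EX
[35] I7 WR R1
[36] I6 EX
[37] I6 WR R3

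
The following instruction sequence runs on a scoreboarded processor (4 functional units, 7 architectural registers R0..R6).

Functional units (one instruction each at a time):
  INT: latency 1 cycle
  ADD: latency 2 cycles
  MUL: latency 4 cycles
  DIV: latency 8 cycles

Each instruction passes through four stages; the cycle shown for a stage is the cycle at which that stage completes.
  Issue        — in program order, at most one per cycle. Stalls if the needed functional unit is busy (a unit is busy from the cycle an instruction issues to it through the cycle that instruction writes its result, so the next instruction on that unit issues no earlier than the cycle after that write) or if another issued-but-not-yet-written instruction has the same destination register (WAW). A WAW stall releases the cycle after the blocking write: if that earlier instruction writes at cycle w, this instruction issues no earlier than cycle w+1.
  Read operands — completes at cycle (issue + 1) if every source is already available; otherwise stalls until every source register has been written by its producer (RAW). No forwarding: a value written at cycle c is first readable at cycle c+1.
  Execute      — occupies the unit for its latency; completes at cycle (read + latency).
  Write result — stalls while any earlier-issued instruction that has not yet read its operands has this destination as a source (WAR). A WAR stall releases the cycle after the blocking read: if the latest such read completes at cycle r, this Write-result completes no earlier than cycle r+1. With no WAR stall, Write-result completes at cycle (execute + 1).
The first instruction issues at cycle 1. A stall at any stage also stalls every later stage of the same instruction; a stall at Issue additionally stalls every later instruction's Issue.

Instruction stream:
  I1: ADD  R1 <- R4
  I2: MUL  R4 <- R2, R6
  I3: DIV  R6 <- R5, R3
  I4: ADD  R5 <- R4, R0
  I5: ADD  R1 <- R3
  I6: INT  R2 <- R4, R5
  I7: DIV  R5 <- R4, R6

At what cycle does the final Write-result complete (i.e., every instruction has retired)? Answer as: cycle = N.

[1] I1→ADD
[2] I1 RO; I2→MUL
[3] I2 RO; I3→DIV
[4] I1 EX; I3 RO
[5] I1 WR R1
[6] I4→ADD
[7] I2 EX
[8] I2 WR R4
[9] I4 RO
[11] I4 EX
[12] I3 EX; I4 WR R5
[13] I3 WR R6; I5→ADD
[14] I5 RO; I6→INT
[15] I6 RO; I7→DIV
[16] I5 EX; I6 EX; I7 RO
[17] I5 WR R1; I6 WR R2
[24] I7 EX
[25] I7 WR R5

cycle = 25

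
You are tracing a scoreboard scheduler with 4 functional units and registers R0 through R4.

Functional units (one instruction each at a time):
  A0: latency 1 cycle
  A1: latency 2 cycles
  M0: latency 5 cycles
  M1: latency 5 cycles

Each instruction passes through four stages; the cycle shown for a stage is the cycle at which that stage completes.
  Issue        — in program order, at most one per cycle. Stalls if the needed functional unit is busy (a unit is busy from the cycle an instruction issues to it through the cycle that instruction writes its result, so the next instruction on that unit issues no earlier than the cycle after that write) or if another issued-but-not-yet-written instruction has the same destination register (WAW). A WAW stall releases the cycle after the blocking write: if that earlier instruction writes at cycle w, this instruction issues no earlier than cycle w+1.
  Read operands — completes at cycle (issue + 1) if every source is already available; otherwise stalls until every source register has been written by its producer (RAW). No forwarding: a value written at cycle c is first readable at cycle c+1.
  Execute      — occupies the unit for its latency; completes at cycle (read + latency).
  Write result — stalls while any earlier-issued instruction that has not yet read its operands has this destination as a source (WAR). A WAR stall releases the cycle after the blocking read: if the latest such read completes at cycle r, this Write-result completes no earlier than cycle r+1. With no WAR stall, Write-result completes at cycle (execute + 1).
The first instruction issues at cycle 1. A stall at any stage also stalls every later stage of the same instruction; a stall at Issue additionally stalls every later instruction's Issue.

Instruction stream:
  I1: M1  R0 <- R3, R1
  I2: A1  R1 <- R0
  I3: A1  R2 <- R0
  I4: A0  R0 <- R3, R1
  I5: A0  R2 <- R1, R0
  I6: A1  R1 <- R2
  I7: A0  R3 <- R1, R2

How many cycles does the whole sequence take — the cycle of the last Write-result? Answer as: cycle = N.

I1 -> (1, 2, 7, 8)
I2 -> (2, 9, 11, 12)  // RAW R0: wait I1 write@8
I3 -> (13, 14, 16, 17)  // struct: A1 busy until I2 writes@12
I4 -> (14, 15, 16, 17)
I5 -> (18, 19, 20, 21)  // struct: A0 busy until I4 writes@17
I6 -> (19, 22, 24, 25)  // RAW R2: wait I5 write@21
I7 -> (22, 26, 27, 28)  // struct: A0 busy until I5 writes@21, RAW R1: wait I6 write@25

cycle = 28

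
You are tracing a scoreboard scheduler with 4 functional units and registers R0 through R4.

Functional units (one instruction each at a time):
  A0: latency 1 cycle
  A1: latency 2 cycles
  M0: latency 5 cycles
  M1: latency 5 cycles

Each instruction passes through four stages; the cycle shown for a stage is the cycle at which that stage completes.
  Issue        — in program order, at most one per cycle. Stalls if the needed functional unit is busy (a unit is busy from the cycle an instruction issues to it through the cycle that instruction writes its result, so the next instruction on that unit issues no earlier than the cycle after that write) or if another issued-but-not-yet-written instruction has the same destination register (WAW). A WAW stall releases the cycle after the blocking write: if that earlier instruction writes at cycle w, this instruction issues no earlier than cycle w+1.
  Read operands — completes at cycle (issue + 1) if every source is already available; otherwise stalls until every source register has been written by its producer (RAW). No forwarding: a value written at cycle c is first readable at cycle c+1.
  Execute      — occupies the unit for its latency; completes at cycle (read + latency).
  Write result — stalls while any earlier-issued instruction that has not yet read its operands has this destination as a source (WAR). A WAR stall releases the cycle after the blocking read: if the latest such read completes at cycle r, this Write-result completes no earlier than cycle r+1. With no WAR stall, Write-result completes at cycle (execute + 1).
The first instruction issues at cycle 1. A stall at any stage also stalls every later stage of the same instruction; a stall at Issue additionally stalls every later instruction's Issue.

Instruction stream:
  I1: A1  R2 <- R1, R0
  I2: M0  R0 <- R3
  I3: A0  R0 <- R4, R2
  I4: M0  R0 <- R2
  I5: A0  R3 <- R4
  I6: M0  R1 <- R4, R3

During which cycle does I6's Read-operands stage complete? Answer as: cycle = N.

cycle = 23

[1] I1 issues→A1
[2] I1 reads, I2 issues→M0
[3] I2 reads
[4] I1 exec-done
[5] I1 writes R2
[8] I2 exec-done
[9] I2 writes R0
[10] I3 issues→A0
[11] I3 reads
[12] I3 exec-done
[13] I3 writes R0
[14] I4 issues→M0
[15] I4 reads, I5 issues→A0
[16] I5 reads
[17] I5 exec-done
[18] I5 writes R3
[20] I4 exec-done
[21] I4 writes R0
[22] I6 issues→M0
[23] I6 reads
[28] I6 exec-done
[29] I6 writes R1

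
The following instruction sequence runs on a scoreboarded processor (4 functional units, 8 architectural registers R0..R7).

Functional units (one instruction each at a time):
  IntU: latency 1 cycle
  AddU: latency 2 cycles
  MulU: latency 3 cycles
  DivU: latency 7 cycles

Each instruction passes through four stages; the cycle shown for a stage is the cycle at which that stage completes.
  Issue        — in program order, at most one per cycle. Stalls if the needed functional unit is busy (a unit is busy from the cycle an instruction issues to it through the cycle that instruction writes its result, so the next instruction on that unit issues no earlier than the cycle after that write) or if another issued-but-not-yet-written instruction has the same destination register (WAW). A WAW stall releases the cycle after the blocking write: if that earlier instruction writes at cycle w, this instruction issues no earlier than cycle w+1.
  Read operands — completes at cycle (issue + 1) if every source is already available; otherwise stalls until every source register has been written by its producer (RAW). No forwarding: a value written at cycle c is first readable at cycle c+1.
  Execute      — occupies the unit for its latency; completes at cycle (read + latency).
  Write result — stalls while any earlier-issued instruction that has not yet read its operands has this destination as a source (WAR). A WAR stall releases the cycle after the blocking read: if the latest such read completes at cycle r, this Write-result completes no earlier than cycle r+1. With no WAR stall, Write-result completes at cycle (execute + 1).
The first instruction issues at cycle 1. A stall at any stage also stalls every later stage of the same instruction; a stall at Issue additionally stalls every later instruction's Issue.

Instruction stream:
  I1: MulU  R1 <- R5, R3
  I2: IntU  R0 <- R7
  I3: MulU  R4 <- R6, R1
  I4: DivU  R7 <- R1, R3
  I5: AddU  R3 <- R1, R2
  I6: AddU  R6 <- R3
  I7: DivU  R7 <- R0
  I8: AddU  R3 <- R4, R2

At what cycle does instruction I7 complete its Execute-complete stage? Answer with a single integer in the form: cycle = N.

t=1  I1 issues→MulU
t=2  I1 reads; I2 issues→IntU
t=3  I2 reads
t=4  I2 exec-done
t=5  I1 exec-done; I2 writes R0
t=6  I1 writes R1
t=7  I3 issues→MulU
t=8  I3 reads; I4 issues→DivU
t=9  I4 reads; I5 issues→AddU
t=10  I5 reads
t=11  I3 exec-done
t=12  I3 writes R4; I5 exec-done
t=13  I5 writes R3
t=14  I6 issues→AddU
t=15  I6 reads
t=16  I4 exec-done
t=17  I4 writes R7; I6 exec-done
t=18  I6 writes R6; I7 issues→DivU
t=19  I7 reads; I8 issues→AddU
t=20  I8 reads
t=22  I8 exec-done
t=23  I8 writes R3
t=26  I7 exec-done
t=27  I7 writes R7

cycle = 26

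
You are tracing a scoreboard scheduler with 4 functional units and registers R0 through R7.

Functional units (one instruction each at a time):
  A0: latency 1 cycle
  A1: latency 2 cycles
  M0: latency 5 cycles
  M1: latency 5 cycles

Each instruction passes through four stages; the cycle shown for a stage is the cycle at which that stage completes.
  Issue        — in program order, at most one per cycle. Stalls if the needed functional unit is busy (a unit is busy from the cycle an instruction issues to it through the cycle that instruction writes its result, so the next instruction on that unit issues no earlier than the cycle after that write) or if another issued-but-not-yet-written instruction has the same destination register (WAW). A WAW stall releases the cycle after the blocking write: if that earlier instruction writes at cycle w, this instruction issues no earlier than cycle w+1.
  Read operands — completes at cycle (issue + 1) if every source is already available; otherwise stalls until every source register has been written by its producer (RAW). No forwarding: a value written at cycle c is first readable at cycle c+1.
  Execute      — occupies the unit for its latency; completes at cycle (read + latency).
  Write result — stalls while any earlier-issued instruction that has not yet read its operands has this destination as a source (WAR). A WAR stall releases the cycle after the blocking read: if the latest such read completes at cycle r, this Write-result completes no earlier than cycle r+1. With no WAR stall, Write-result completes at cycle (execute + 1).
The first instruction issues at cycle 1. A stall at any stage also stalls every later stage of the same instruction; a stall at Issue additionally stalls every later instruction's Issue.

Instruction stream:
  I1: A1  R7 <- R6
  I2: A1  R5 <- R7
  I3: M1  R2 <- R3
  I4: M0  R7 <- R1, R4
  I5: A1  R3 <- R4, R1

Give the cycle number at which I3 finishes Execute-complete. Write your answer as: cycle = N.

cycle 1: issue I1 (A1)
cycle 2: I1 read-ops
cycle 4: I1 finished on A1
cycle 5: I1→R7
cycle 6: issue I2 (A1)
cycle 7: I2 read-ops | issue I3 (M1)
cycle 8: I3 read-ops | issue I4 (M0)
cycle 9: I2 finished on A1 | I4 read-ops
cycle 10: I2→R5
cycle 11: issue I5 (A1)
cycle 12: I5 read-ops
cycle 13: I3 finished on M1
cycle 14: I3→R2 | I4 finished on M0 | I5 finished on A1
cycle 15: I4→R7 | I5→R3

cycle = 13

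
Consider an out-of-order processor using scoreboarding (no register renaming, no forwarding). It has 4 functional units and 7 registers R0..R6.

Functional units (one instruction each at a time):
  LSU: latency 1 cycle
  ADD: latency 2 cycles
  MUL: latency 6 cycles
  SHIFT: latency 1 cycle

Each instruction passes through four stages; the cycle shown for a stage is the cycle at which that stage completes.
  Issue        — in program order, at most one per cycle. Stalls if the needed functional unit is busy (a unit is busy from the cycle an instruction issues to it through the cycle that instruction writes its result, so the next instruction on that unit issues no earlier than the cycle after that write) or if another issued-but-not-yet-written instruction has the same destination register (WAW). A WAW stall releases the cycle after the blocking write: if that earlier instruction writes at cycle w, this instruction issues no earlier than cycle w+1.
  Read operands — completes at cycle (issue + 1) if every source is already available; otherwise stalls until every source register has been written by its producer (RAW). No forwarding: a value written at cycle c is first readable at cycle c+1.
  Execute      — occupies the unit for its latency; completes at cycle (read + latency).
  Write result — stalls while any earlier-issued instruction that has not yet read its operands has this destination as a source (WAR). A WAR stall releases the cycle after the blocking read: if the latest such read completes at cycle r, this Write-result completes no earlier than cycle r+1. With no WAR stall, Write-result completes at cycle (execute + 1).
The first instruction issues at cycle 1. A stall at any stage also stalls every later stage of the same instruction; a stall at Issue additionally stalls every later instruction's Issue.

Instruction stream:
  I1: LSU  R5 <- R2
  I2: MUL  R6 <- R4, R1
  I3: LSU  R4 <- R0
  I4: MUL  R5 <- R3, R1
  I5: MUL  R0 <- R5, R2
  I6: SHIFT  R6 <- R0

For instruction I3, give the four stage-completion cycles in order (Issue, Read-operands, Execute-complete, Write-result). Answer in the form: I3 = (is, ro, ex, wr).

t=1  I1 dispatched to LSU
t=2  I1 operands ready · I2 dispatched to MUL
t=3  I1 complete · I2 operands ready
t=4  R5←I1
t=5  I3 dispatched to LSU
t=6  I3 operands ready
t=7  I3 complete
t=8  R4←I3
t=9  I2 complete
t=10  R6←I2
t=11  I4 dispatched to MUL
t=12  I4 operands ready
t=18  I4 complete
t=19  R5←I4
t=20  I5 dispatched to MUL
t=21  I5 operands ready · I6 dispatched to SHIFT
t=27  I5 complete
t=28  R0←I5
t=29  I6 operands ready
t=30  I6 complete
t=31  R6←I6

I3 = (5, 6, 7, 8)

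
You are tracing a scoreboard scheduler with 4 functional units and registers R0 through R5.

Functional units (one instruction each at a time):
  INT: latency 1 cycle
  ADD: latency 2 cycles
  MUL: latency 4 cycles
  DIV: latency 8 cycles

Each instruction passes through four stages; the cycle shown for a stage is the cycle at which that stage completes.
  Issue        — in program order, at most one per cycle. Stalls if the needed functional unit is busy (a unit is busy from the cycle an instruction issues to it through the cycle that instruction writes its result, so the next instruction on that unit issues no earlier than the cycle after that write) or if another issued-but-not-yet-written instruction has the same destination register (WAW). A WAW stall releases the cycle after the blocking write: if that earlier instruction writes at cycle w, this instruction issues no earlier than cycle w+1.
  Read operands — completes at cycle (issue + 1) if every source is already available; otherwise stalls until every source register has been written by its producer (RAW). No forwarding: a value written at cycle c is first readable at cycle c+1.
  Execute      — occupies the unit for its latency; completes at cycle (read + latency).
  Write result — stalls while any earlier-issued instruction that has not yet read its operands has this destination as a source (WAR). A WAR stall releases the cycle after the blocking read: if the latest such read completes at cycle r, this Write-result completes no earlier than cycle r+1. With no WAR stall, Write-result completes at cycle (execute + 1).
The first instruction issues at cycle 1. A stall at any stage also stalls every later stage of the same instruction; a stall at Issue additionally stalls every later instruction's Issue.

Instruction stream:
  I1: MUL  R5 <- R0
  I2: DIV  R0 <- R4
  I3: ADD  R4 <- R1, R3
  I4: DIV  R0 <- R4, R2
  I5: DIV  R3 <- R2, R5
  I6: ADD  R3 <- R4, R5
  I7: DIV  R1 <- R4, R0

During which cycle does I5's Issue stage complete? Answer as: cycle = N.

[1] issue I1 (MUL)
[2] I1 read-ops; issue I2 (DIV)
[3] I2 read-ops; issue I3 (ADD)
[4] I3 read-ops
[6] I1 finished on MUL; I3 finished on ADD
[7] I1→R5; I3→R4
[11] I2 finished on DIV
[12] I2→R0
[13] issue I4 (DIV)
[14] I4 read-ops
[22] I4 finished on DIV
[23] I4→R0
[24] issue I5 (DIV)
[25] I5 read-ops
[33] I5 finished on DIV
[34] I5→R3
[35] issue I6 (ADD)
[36] I6 read-ops; issue I7 (DIV)
[37] I7 read-ops
[38] I6 finished on ADD
[39] I6→R3
[45] I7 finished on DIV
[46] I7→R1

cycle = 24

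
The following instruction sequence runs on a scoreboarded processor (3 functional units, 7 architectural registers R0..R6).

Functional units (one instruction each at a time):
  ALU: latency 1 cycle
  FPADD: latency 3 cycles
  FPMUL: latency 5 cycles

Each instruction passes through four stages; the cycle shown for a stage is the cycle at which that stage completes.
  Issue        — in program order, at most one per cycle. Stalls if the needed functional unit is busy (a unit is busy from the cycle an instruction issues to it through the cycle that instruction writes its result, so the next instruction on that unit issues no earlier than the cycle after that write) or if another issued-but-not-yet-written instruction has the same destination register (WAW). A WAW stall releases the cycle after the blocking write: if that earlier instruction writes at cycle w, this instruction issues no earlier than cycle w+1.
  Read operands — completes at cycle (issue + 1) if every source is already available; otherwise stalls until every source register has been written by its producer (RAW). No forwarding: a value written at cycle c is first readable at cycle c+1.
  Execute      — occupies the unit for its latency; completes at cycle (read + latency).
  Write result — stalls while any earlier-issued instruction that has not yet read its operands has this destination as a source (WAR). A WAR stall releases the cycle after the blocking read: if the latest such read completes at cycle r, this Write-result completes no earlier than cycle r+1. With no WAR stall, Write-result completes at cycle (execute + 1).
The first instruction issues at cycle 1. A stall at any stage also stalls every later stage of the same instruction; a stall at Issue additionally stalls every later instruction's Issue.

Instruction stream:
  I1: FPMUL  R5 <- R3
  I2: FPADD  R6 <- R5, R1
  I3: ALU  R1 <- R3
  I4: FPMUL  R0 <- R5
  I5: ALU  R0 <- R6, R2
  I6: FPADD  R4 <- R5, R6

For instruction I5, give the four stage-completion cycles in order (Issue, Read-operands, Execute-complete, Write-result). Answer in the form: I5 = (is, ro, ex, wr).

[I1] 1/2/7/8
[I2] 2/9/12/13  (RAW R5: wait I1 write@8)
[I3] 3/4/5/10  (WAR R1: wait I2 read@9)
[I4] 9/10/15/16  (struct: FPMUL busy until I1 writes@8)
[I5] 17/18/19/20  (WAW R0: wait I4 write@16)
[I6] 18/19/22/23

I5 = (17, 18, 19, 20)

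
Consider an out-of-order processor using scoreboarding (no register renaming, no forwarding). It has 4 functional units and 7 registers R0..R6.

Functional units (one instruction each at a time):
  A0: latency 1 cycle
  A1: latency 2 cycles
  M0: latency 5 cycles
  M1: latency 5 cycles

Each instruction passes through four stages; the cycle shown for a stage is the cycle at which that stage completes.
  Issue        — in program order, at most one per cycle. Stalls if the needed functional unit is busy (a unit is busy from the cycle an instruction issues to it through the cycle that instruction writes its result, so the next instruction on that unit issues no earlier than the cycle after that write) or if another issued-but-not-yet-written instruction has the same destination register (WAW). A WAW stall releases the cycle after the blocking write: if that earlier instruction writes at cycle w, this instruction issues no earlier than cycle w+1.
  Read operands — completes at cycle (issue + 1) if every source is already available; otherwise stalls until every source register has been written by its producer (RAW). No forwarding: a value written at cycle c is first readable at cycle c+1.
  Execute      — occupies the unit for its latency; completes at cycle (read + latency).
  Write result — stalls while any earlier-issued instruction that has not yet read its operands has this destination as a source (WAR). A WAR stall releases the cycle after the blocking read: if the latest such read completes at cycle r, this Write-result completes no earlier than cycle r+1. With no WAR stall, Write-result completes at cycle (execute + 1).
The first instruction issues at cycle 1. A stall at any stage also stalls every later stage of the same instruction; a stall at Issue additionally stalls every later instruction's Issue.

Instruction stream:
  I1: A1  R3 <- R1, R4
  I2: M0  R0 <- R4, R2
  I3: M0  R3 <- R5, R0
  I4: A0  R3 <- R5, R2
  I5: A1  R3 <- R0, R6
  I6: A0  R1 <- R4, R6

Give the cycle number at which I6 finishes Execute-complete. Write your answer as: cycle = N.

1) issue 1, read 2, done 4, write 5
2) issue 2, read 3, done 8, write 9
3) issue 10, read 11, done 16, write 17  <struct: M0 busy until I2 writes@9>
4) issue 18, read 19, done 20, write 21  <WAW R3: wait I3 write@17>
5) issue 22, read 23, done 25, write 26  <WAW R3: wait I4 write@21>
6) issue 23, read 24, done 25, write 26

cycle = 25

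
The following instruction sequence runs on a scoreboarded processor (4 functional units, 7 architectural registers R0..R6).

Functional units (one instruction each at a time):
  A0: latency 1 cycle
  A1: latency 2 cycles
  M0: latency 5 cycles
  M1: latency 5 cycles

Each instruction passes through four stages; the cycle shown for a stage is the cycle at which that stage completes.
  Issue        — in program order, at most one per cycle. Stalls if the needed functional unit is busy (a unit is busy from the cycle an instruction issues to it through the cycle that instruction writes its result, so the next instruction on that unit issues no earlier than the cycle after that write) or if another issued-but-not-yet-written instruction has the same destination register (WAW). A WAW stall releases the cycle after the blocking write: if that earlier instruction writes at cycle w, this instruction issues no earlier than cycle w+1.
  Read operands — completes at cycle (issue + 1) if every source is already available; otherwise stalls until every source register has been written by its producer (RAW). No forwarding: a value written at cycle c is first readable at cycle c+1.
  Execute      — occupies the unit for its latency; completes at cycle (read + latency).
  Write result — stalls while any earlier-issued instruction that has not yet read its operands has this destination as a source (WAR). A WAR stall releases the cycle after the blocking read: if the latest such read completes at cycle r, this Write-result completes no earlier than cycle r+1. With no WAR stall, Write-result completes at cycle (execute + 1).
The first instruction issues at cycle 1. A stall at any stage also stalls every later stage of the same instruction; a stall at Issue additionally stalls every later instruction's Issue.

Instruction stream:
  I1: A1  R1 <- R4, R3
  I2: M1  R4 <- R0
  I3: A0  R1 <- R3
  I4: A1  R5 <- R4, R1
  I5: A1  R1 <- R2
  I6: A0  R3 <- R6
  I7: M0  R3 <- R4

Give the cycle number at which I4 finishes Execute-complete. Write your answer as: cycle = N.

[1] I1 issues→A1
[2] I1 reads | I2 issues→M1
[3] I2 reads
[4] I1 exec-done
[5] I1 writes R1
[6] I3 issues→A0
[7] I3 reads | I4 issues→A1
[8] I2 exec-done | I3 exec-done
[9] I2 writes R4 | I3 writes R1
[10] I4 reads
[12] I4 exec-done
[13] I4 writes R5
[14] I5 issues→A1
[15] I5 reads | I6 issues→A0
[16] I6 reads
[17] I5 exec-done | I6 exec-done
[18] I5 writes R1 | I6 writes R3
[19] I7 issues→M0
[20] I7 reads
[25] I7 exec-done
[26] I7 writes R3

cycle = 12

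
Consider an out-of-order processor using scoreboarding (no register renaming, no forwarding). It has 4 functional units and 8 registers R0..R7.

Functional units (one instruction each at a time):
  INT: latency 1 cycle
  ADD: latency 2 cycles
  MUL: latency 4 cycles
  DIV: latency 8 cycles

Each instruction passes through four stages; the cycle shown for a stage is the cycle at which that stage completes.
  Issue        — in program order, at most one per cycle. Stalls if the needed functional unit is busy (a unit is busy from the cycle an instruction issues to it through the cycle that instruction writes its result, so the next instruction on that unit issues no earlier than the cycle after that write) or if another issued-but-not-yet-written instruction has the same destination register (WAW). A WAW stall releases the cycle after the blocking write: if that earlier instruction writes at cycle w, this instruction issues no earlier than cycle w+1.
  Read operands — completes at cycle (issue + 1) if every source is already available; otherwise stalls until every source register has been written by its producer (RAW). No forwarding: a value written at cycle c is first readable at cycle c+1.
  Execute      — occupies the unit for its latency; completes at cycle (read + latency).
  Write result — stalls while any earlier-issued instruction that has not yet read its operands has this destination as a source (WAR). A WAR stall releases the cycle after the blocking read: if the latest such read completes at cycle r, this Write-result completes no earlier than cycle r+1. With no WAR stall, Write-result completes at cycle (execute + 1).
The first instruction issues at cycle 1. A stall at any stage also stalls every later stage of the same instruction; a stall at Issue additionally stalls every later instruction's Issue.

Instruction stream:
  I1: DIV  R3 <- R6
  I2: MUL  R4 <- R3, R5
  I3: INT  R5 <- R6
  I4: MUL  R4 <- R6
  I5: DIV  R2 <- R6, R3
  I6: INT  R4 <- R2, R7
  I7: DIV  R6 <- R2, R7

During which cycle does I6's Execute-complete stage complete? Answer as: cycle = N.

I1: IS=1 RO=2 EX=10 WR=11
I2: IS=2 RO=12 EX=16 WR=17  [RAW R3: wait I1 write@11]
I3: IS=3 RO=4 EX=5 WR=13  [WAR R5: wait I2 read@12]
I4: IS=18 RO=19 EX=23 WR=24  [struct: MUL busy until I2 writes@17]
I5: IS=19 RO=20 EX=28 WR=29
I6: IS=25 RO=30 EX=31 WR=32  [WAW R4: wait I4 write@24; RAW R2: wait I5 write@29]
I7: IS=30 RO=31 EX=39 WR=40  [struct: DIV busy until I5 writes@29]

cycle = 31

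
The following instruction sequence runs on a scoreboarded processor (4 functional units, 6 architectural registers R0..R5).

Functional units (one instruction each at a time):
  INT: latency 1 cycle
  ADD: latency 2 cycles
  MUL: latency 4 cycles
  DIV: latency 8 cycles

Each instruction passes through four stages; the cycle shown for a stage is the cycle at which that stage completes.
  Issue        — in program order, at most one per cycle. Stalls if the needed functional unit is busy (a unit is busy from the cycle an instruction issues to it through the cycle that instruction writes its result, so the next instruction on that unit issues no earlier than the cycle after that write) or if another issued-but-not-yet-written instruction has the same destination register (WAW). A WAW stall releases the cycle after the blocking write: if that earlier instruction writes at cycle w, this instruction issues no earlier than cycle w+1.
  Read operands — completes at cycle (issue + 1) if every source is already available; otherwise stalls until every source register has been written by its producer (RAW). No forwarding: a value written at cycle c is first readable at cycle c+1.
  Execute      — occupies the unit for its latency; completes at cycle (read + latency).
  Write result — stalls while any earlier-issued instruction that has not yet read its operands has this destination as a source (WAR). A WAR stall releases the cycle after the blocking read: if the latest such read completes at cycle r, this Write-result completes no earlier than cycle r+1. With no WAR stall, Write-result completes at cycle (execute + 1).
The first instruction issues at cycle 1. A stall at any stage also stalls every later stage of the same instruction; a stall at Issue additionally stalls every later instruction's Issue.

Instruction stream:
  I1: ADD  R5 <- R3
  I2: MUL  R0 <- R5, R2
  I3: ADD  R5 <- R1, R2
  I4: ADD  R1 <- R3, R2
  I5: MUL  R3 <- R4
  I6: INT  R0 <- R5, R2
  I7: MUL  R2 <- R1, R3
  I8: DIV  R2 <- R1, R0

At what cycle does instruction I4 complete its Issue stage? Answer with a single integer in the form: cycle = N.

cycle = 11

cycle 1: I1→ADD
cycle 2: I1 RO | I2→MUL
cycle 4: I1 EX
cycle 5: I1 WR R5
cycle 6: I2 RO | I3→ADD
cycle 7: I3 RO
cycle 9: I3 EX
cycle 10: I2 EX | I3 WR R5
cycle 11: I2 WR R0 | I4→ADD
cycle 12: I4 RO | I5→MUL
cycle 13: I5 RO | I6→INT
cycle 14: I4 EX | I6 RO
cycle 15: I4 WR R1 | I6 EX
cycle 16: I6 WR R0
cycle 17: I5 EX
cycle 18: I5 WR R3
cycle 19: I7→MUL
cycle 20: I7 RO
cycle 24: I7 EX
cycle 25: I7 WR R2
cycle 26: I8→DIV
cycle 27: I8 RO
cycle 35: I8 EX
cycle 36: I8 WR R2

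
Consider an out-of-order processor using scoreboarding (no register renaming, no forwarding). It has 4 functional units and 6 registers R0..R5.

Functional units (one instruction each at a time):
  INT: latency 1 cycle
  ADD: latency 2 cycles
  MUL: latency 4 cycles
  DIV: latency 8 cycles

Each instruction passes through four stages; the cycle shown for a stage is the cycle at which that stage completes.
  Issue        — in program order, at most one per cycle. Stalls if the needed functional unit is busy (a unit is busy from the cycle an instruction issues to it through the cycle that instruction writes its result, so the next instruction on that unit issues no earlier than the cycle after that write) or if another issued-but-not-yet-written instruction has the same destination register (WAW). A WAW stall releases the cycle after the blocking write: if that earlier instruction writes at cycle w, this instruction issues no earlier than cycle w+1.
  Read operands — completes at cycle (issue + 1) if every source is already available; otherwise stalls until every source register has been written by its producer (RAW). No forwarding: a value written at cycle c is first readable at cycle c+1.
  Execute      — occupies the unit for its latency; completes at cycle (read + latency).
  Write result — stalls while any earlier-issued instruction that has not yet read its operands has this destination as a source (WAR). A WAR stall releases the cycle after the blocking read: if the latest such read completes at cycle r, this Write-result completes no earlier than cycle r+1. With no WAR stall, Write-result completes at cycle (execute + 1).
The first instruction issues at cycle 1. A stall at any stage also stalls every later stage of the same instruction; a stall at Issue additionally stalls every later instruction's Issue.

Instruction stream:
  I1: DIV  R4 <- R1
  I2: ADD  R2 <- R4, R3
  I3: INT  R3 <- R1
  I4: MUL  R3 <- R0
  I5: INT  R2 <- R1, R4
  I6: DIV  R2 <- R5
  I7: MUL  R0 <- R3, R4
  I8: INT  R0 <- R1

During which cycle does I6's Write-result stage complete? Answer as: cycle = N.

cycle = 30

c1: I1 dispatched to DIV
c2: I1 operands ready · I2 dispatched to ADD
c3: I3 dispatched to INT
c4: I3 operands ready
c5: I3 complete
c10: I1 complete
c11: R4←I1
c12: I2 operands ready
c13: R3←I3
c14: I2 complete · I4 dispatched to MUL
c15: R2←I2 · I4 operands ready
c16: I5 dispatched to INT
c17: I5 operands ready
c18: I5 complete
c19: I4 complete · R2←I5
c20: R3←I4 · I6 dispatched to DIV
c21: I6 operands ready · I7 dispatched to MUL
c22: I7 operands ready
c26: I7 complete
c27: R0←I7
c28: I8 dispatched to INT
c29: I6 complete · I8 operands ready
c30: R2←I6 · I8 complete
c31: R0←I8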